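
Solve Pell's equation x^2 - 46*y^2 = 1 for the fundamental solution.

First expand sqrt(46) as a continued fraction. With x_i = (sqrt(46) + m_i)/d_i and (m_0, d_0) = (0, 1): a_0 = floor(sqrt(46)) = 6, since 6^2 = 36 <= 46 < 49 = 7^2.
Iterate m_{i+1} = d_i*a_i - m_i, d_{i+1} = (46 - m_{i+1}^2)/d_i, a_{i+1} = floor((a_0 + m_{i+1})/d_{i+1}):
  m_1 = 1*6 - 0 = 6, d_1 = (46 - 6^2)/1 = 10/1 = 10, a_1 = floor((6 + 6)/10) = 1.
  m_2 = 10*1 - 6 = 4, d_2 = (46 - 4^2)/10 = 30/10 = 3, a_2 = floor((6 + 4)/3) = 3.
  m_3 = 3*3 - 4 = 5, d_3 = (46 - 5^2)/3 = 21/3 = 7, a_3 = floor((6 + 5)/7) = 1.
  m_4 = 7*1 - 5 = 2, d_4 = (46 - 2^2)/7 = 42/7 = 6, a_4 = floor((6 + 2)/6) = 1.
  m_5 = 6*1 - 2 = 4, d_5 = (46 - 4^2)/6 = 30/6 = 5, a_5 = floor((6 + 4)/5) = 2.
  m_6 = 5*2 - 4 = 6, d_6 = (46 - 6^2)/5 = 10/5 = 2, a_6 = floor((6 + 6)/2) = 6.
  m_7 = 2*6 - 6 = 6, d_7 = (46 - 6^2)/2 = 10/2 = 5, a_7 = floor((6 + 6)/5) = 2.
  m_8 = 5*2 - 6 = 4, d_8 = (46 - 4^2)/5 = 30/5 = 6, a_8 = floor((6 + 4)/6) = 1.
  m_9 = 6*1 - 4 = 2, d_9 = (46 - 2^2)/6 = 42/6 = 7, a_9 = floor((6 + 2)/7) = 1.
  m_10 = 7*1 - 2 = 5, d_10 = (46 - 5^2)/7 = 21/7 = 3, a_10 = floor((6 + 5)/3) = 3.
  m_11 = 3*3 - 5 = 4, d_11 = (46 - 4^2)/3 = 30/3 = 10, a_11 = floor((6 + 4)/10) = 1.
  m_12 = 10*1 - 4 = 6, d_12 = (46 - 6^2)/10 = 10/10 = 1, a_12 = floor((6 + 6)/1) = 12.
  m_13 = 1*12 - 6 = 6, d_13 = (46 - 6^2)/1 = 10/1 = 10: (m_13, d_13) = (m_1, d_1) = (6, 10), so from here the quotients repeat a_1, ..., a_12; the period length is 12.
So sqrt(46) = [6; (1, 3, 1, 1, 2, 6, 2, 1, 1, 3, 1, 12)] with period length k = 12.
k is even, so the fundamental solution of x^2 - 46y^2 = 1 is (p_{k-1}, q_{k-1}) = (p_11, q_11); compute convergents through index 11.
Convergents (p_i = a_i*p_{i-1} + p_{i-2}, q_i = a_i*q_{i-1} + q_{i-2} with p_{-2}=0, p_{-1}=1, q_{-2}=1, q_{-1}=0):
  i=0: a_0=6, p_0 = 6*1 + 0 = 6, q_0 = 6*0 + 1 = 1.
  i=1: a_1=1, p_1 = 1*6 + 1 = 7, q_1 = 1*1 + 0 = 1.
  i=2: a_2=3, p_2 = 3*7 + 6 = 27, q_2 = 3*1 + 1 = 4.
  i=3: a_3=1, p_3 = 1*27 + 7 = 34, q_3 = 1*4 + 1 = 5.
  i=4: a_4=1, p_4 = 1*34 + 27 = 61, q_4 = 1*5 + 4 = 9.
  i=5: a_5=2, p_5 = 2*61 + 34 = 156, q_5 = 2*9 + 5 = 23.
  i=6: a_6=6, p_6 = 6*156 + 61 = 997, q_6 = 6*23 + 9 = 147.
  i=7: a_7=2, p_7 = 2*997 + 156 = 2150, q_7 = 2*147 + 23 = 317.
  i=8: a_8=1, p_8 = 1*2150 + 997 = 3147, q_8 = 1*317 + 147 = 464.
  i=9: a_9=1, p_9 = 1*3147 + 2150 = 5297, q_9 = 1*464 + 317 = 781.
  i=10: a_10=3, p_10 = 3*5297 + 3147 = 19038, q_10 = 3*781 + 464 = 2807.
  i=11: a_11=1, p_11 = 1*19038 + 5297 = 24335, q_11 = 1*2807 + 781 = 3588.
Check: 24335^2 - 46*3588^2 = 592192225 - 592192224 = 1, so (x, y) = (24335, 3588) solves the equation, and by the theorem it is the least positive solution.

(x, y) = (24335, 3588)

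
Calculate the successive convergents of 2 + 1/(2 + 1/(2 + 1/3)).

Using the convergent recurrence p_i = a_i*p_{i-1} + p_{i-2}, q_i = a_i*q_{i-1} + q_{i-2} with p_{-2}=0, p_{-1}=1, q_{-2}=1, q_{-1}=0:
  i=0: a_0=2, p_0 = 2*1 + 0 = 2, q_0 = 2*0 + 1 = 1.
  i=1: a_1=2, p_1 = 2*2 + 1 = 5, q_1 = 2*1 + 0 = 2.
  i=2: a_2=2, p_2 = 2*5 + 2 = 12, q_2 = 2*2 + 1 = 5.
  i=3: a_3=3, p_3 = 3*12 + 5 = 41, q_3 = 3*5 + 2 = 17.

2/1, 5/2, 12/5, 41/17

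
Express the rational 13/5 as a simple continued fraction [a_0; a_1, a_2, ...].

Run the Euclidean algorithm on 13 and 5; the successive quotients are the partial quotients a_0, a_1, ... (each step inverts the fractional part left over by the previous one):
  13 = 2*5 + 3, so a_0 = 2.
  5 = 1*3 + 2, so a_1 = 1.
  3 = 1*2 + 1, so a_2 = 1.
  2 = 2*1 + 0, so a_3 = 2.
The remainder reaches 0 after 4 divisions, so the expansion has 4 partial quotients, read off in order.

[2; 1, 1, 2]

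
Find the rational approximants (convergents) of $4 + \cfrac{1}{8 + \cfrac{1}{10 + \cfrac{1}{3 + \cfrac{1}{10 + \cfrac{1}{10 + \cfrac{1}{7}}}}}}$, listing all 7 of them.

4/1, 33/8, 334/81, 1035/251, 10684/2591, 107875/26161, 765809/185718

Using the convergent recurrence p_i = a_i*p_{i-1} + p_{i-2}, q_i = a_i*q_{i-1} + q_{i-2} with p_{-2}=0, p_{-1}=1, q_{-2}=1, q_{-1}=0:
  i=0: a_0=4, p_0 = 4*1 + 0 = 4, q_0 = 4*0 + 1 = 1.
  i=1: a_1=8, p_1 = 8*4 + 1 = 33, q_1 = 8*1 + 0 = 8.
  i=2: a_2=10, p_2 = 10*33 + 4 = 334, q_2 = 10*8 + 1 = 81.
  i=3: a_3=3, p_3 = 3*334 + 33 = 1035, q_3 = 3*81 + 8 = 251.
  i=4: a_4=10, p_4 = 10*1035 + 334 = 10684, q_4 = 10*251 + 81 = 2591.
  i=5: a_5=10, p_5 = 10*10684 + 1035 = 107875, q_5 = 10*2591 + 251 = 26161.
  i=6: a_6=7, p_6 = 7*107875 + 10684 = 765809, q_6 = 7*26161 + 2591 = 185718.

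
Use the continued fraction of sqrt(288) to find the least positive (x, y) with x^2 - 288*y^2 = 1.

First expand sqrt(288) as a continued fraction. With x_i = (sqrt(288) + m_i)/d_i and (m_0, d_0) = (0, 1): a_0 = floor(sqrt(288)) = 16, since 16^2 = 256 <= 288 < 289 = 17^2.
Iterate m_{i+1} = d_i*a_i - m_i, d_{i+1} = (288 - m_{i+1}^2)/d_i, a_{i+1} = floor((a_0 + m_{i+1})/d_{i+1}):
  m_1 = 1*16 - 0 = 16, d_1 = (288 - 16^2)/1 = 32/1 = 32, a_1 = floor((16 + 16)/32) = 1.
  m_2 = 32*1 - 16 = 16, d_2 = (288 - 16^2)/32 = 32/32 = 1, a_2 = floor((16 + 16)/1) = 32.
  m_3 = 1*32 - 16 = 16, d_3 = (288 - 16^2)/1 = 32/1 = 32: (m_3, d_3) = (m_1, d_1) = (16, 32), so from here the quotients repeat a_1, a_2; the period length is 2.
So sqrt(288) = [16; (1, 32)] with period length k = 2.
k is even, so the fundamental solution of x^2 - 288y^2 = 1 is (p_{k-1}, q_{k-1}) = (p_1, q_1); compute convergents through index 1.
Convergents (p_i = a_i*p_{i-1} + p_{i-2}, q_i = a_i*q_{i-1} + q_{i-2} with p_{-2}=0, p_{-1}=1, q_{-2}=1, q_{-1}=0):
  i=0: a_0=16, p_0 = 16*1 + 0 = 16, q_0 = 16*0 + 1 = 1.
  i=1: a_1=1, p_1 = 1*16 + 1 = 17, q_1 = 1*1 + 0 = 1.
Check: 17^2 - 288*1^2 = 289 - 288 = 1, so (x, y) = (17, 1) solves the equation, and by the theorem it is the least positive solution.

(x, y) = (17, 1)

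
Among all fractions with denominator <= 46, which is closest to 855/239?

Expand x = 855/239 as a continued fraction with the Euclidean algorithm:
  855 = 3*239 + 138, so a_0 = 3.
  239 = 1*138 + 101, so a_1 = 1.
  138 = 1*101 + 37, so a_2 = 1.
  101 = 2*37 + 27, so a_3 = 2.
  37 = 1*27 + 10, so a_4 = 1.
  27 = 2*10 + 7, so a_5 = 2.
  10 = 1*7 + 3, so a_6 = 1.
  7 = 2*3 + 1, so a_7 = 2.
  3 = 3*1 + 0, so a_8 = 3.
so x = [3; 1, 1, 2, 1, 2, 1, 2, 3].
Convergents (p_i = a_i*p_{i-1} + p_{i-2}, q_i = a_i*q_{i-1} + q_{i-2} with p_{-2}=0, p_{-1}=1, q_{-2}=1, q_{-1}=0), until the denominator exceeds 46:
  i=0: a_0=3, p_0 = 3*1 + 0 = 3, q_0 = 3*0 + 1 = 1.
  i=1: a_1=1, p_1 = 1*3 + 1 = 4, q_1 = 1*1 + 0 = 1.
  i=2: a_2=1, p_2 = 1*4 + 3 = 7, q_2 = 1*1 + 1 = 2.
  i=3: a_3=2, p_3 = 2*7 + 4 = 18, q_3 = 2*2 + 1 = 5.
  i=4: a_4=1, p_4 = 1*18 + 7 = 25, q_4 = 1*5 + 2 = 7.
  i=5: a_5=2, p_5 = 2*25 + 18 = 68, q_5 = 2*7 + 5 = 19.
  i=6: a_6=1, p_6 = 1*68 + 25 = 93, q_6 = 1*19 + 7 = 26.
  i=7: a_7=2, p_7 = 2*93 + 68 = 254, q_7 = 2*26 + 19 = 71.
q_7 = 71 > 46, so the last convergent with denominator <= 46 is p_6/q_6 = 93/26.
The closest fraction with denominator <= 46 is either p_6/q_6 or the intermediate fraction (k*p_6 + p_5)/(k*q_6 + q_5) with the largest k >= 1 whose denominator stays <= 46; these approach x as k grows, and every other convergent or intermediate fraction in range is farther away.
Largest k: floor((46 - q_5)/q_6) = floor((46 - 19)/26) = 1.
That gives (1*93 + 68)/(1*26 + 19) = 161/45.
Compare the errors: |x - 93/26| = |855*26 - 93*239|/(239*26) = 3/6214, and |x - 161/45| = |855*45 - 161*239|/(239*45) = 4/10755.
Cross-multiplying, 4*6214 = 24856 < 32265 = 3*10755, so 4/10755 is smaller: the intermediate fraction 161/45 is closer to x than 93/26.

161/45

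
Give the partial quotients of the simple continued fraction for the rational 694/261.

[2; 1, 1, 1, 13, 1, 5]

Run the Euclidean algorithm on 694 and 261; the successive quotients are the partial quotients a_0, a_1, ... (each step inverts the fractional part left over by the previous one):
  694 = 2*261 + 172, so a_0 = 2.
  261 = 1*172 + 89, so a_1 = 1.
  172 = 1*89 + 83, so a_2 = 1.
  89 = 1*83 + 6, so a_3 = 1.
  83 = 13*6 + 5, so a_4 = 13.
  6 = 1*5 + 1, so a_5 = 1.
  5 = 5*1 + 0, so a_6 = 5.
The remainder reaches 0 after 7 divisions, so the expansion has 7 partial quotients, read off in order.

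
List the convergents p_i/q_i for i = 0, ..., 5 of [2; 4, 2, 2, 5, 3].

2/1, 9/4, 20/9, 49/22, 265/119, 844/379

Using the convergent recurrence p_i = a_i*p_{i-1} + p_{i-2}, q_i = a_i*q_{i-1} + q_{i-2} with p_{-2}=0, p_{-1}=1, q_{-2}=1, q_{-1}=0:
  i=0: a_0=2, p_0 = 2*1 + 0 = 2, q_0 = 2*0 + 1 = 1.
  i=1: a_1=4, p_1 = 4*2 + 1 = 9, q_1 = 4*1 + 0 = 4.
  i=2: a_2=2, p_2 = 2*9 + 2 = 20, q_2 = 2*4 + 1 = 9.
  i=3: a_3=2, p_3 = 2*20 + 9 = 49, q_3 = 2*9 + 4 = 22.
  i=4: a_4=5, p_4 = 5*49 + 20 = 265, q_4 = 5*22 + 9 = 119.
  i=5: a_5=3, p_5 = 3*265 + 49 = 844, q_5 = 3*119 + 22 = 379.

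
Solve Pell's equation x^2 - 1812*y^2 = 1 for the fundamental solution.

First expand sqrt(1812) as a continued fraction. With x_i = (sqrt(1812) + m_i)/d_i and (m_0, d_0) = (0, 1): a_0 = floor(sqrt(1812)) = 42, since 42^2 = 1764 <= 1812 < 1849 = 43^2.
Iterate m_{i+1} = d_i*a_i - m_i, d_{i+1} = (1812 - m_{i+1}^2)/d_i, a_{i+1} = floor((a_0 + m_{i+1})/d_{i+1}):
  m_1 = 1*42 - 0 = 42, d_1 = (1812 - 42^2)/1 = 48/1 = 48, a_1 = floor((42 + 42)/48) = 1.
  m_2 = 48*1 - 42 = 6, d_2 = (1812 - 6^2)/48 = 1776/48 = 37, a_2 = floor((42 + 6)/37) = 1.
  m_3 = 37*1 - 6 = 31, d_3 = (1812 - 31^2)/37 = 851/37 = 23, a_3 = floor((42 + 31)/23) = 3.
  m_4 = 23*3 - 31 = 38, d_4 = (1812 - 38^2)/23 = 368/23 = 16, a_4 = floor((42 + 38)/16) = 5.
  m_5 = 16*5 - 38 = 42, d_5 = (1812 - 42^2)/16 = 48/16 = 3, a_5 = floor((42 + 42)/3) = 28.
  m_6 = 3*28 - 42 = 42, d_6 = (1812 - 42^2)/3 = 48/3 = 16, a_6 = floor((42 + 42)/16) = 5.
  m_7 = 16*5 - 42 = 38, d_7 = (1812 - 38^2)/16 = 368/16 = 23, a_7 = floor((42 + 38)/23) = 3.
  m_8 = 23*3 - 38 = 31, d_8 = (1812 - 31^2)/23 = 851/23 = 37, a_8 = floor((42 + 31)/37) = 1.
  m_9 = 37*1 - 31 = 6, d_9 = (1812 - 6^2)/37 = 1776/37 = 48, a_9 = floor((42 + 6)/48) = 1.
  m_10 = 48*1 - 6 = 42, d_10 = (1812 - 42^2)/48 = 48/48 = 1, a_10 = floor((42 + 42)/1) = 84.
  m_11 = 1*84 - 42 = 42, d_11 = (1812 - 42^2)/1 = 48/1 = 48: (m_11, d_11) = (m_1, d_1) = (42, 48), so from here the quotients repeat a_1, ..., a_10; the period length is 10.
So sqrt(1812) = [42; (1, 1, 3, 5, 28, 5, 3, 1, 1, 84)] with period length k = 10.
k is even, so the fundamental solution of x^2 - 1812y^2 = 1 is (p_{k-1}, q_{k-1}) = (p_9, q_9); compute convergents through index 9.
Convergents (p_i = a_i*p_{i-1} + p_{i-2}, q_i = a_i*q_{i-1} + q_{i-2} with p_{-2}=0, p_{-1}=1, q_{-2}=1, q_{-1}=0):
  i=0: a_0=42, p_0 = 42*1 + 0 = 42, q_0 = 42*0 + 1 = 1.
  i=1: a_1=1, p_1 = 1*42 + 1 = 43, q_1 = 1*1 + 0 = 1.
  i=2: a_2=1, p_2 = 1*43 + 42 = 85, q_2 = 1*1 + 1 = 2.
  i=3: a_3=3, p_3 = 3*85 + 43 = 298, q_3 = 3*2 + 1 = 7.
  i=4: a_4=5, p_4 = 5*298 + 85 = 1575, q_4 = 5*7 + 2 = 37.
  i=5: a_5=28, p_5 = 28*1575 + 298 = 44398, q_5 = 28*37 + 7 = 1043.
  i=6: a_6=5, p_6 = 5*44398 + 1575 = 223565, q_6 = 5*1043 + 37 = 5252.
  i=7: a_7=3, p_7 = 3*223565 + 44398 = 715093, q_7 = 3*5252 + 1043 = 16799.
  i=8: a_8=1, p_8 = 1*715093 + 223565 = 938658, q_8 = 1*16799 + 5252 = 22051.
  i=9: a_9=1, p_9 = 1*938658 + 715093 = 1653751, q_9 = 1*22051 + 16799 = 38850.
Check: 1653751^2 - 1812*38850^2 = 2734892370001 - 2734892370000 = 1, so (x, y) = (1653751, 38850) solves the equation, and by the theorem it is the least positive solution.

(x, y) = (1653751, 38850)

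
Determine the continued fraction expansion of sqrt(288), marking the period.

Write x_i = (sqrt(288) + m_i)/d_i with (m_0, d_0) = (0, 1). a_0 = floor(sqrt(288)) = 16, since 16^2 = 256 <= 288 < 289 = 17^2.
Iterate m_{i+1} = d_i*a_i - m_i, d_{i+1} = (288 - m_{i+1}^2)/d_i, a_{i+1} = floor((a_0 + m_{i+1})/d_{i+1}):
  m_1 = 1*16 - 0 = 16, d_1 = (288 - 16^2)/1 = 32/1 = 32, a_1 = floor((16 + 16)/32) = 1.
  m_2 = 32*1 - 16 = 16, d_2 = (288 - 16^2)/32 = 32/32 = 1, a_2 = floor((16 + 16)/1) = 32.
  m_3 = 1*32 - 16 = 16, d_3 = (288 - 16^2)/1 = 32/1 = 32: (m_3, d_3) = (m_1, d_1) = (16, 32), so from here the quotients repeat a_1, a_2; the period length is 2.
Hence the expansion of sqrt(288) is a_0 = 16 followed by the repeating block 1, 32 (period 2).

[16; (1, 32)]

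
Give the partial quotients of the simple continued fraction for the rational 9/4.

Run the Euclidean algorithm on 9 and 4; the successive quotients are the partial quotients a_0, a_1, ... (each step inverts the fractional part left over by the previous one):
  9 = 2*4 + 1, so a_0 = 2.
  4 = 4*1 + 0, so a_1 = 4.
The remainder reaches 0 after 2 divisions, so the expansion has 2 partial quotients, read off in order.

[2; 4]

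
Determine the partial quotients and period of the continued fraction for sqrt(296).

[17; (4, 1, 7, 1, 4, 34)]

Write x_i = (sqrt(296) + m_i)/d_i with (m_0, d_0) = (0, 1). a_0 = floor(sqrt(296)) = 17, since 17^2 = 289 <= 296 < 324 = 18^2.
Iterate m_{i+1} = d_i*a_i - m_i, d_{i+1} = (296 - m_{i+1}^2)/d_i, a_{i+1} = floor((a_0 + m_{i+1})/d_{i+1}):
  m_1 = 1*17 - 0 = 17, d_1 = (296 - 17^2)/1 = 7/1 = 7, a_1 = floor((17 + 17)/7) = 4.
  m_2 = 7*4 - 17 = 11, d_2 = (296 - 11^2)/7 = 175/7 = 25, a_2 = floor((17 + 11)/25) = 1.
  m_3 = 25*1 - 11 = 14, d_3 = (296 - 14^2)/25 = 100/25 = 4, a_3 = floor((17 + 14)/4) = 7.
  m_4 = 4*7 - 14 = 14, d_4 = (296 - 14^2)/4 = 100/4 = 25, a_4 = floor((17 + 14)/25) = 1.
  m_5 = 25*1 - 14 = 11, d_5 = (296 - 11^2)/25 = 175/25 = 7, a_5 = floor((17 + 11)/7) = 4.
  m_6 = 7*4 - 11 = 17, d_6 = (296 - 17^2)/7 = 7/7 = 1, a_6 = floor((17 + 17)/1) = 34.
  m_7 = 1*34 - 17 = 17, d_7 = (296 - 17^2)/1 = 7/1 = 7: (m_7, d_7) = (m_1, d_1) = (17, 7), so from here the quotients repeat a_1, ..., a_6; the period length is 6.
Hence the expansion of sqrt(296) is a_0 = 17 followed by the repeating block 4, 1, 7, 1, 4, 34 (period 6).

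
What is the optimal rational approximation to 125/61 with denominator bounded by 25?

41/20

Expand x = 125/61 as a continued fraction with the Euclidean algorithm:
  125 = 2*61 + 3, so a_0 = 2.
  61 = 20*3 + 1, so a_1 = 20.
  3 = 3*1 + 0, so a_2 = 3.
so x = [2; 20, 3].
Convergents (p_i = a_i*p_{i-1} + p_{i-2}, q_i = a_i*q_{i-1} + q_{i-2} with p_{-2}=0, p_{-1}=1, q_{-2}=1, q_{-1}=0), until the denominator exceeds 25:
  i=0: a_0=2, p_0 = 2*1 + 0 = 2, q_0 = 2*0 + 1 = 1.
  i=1: a_1=20, p_1 = 20*2 + 1 = 41, q_1 = 20*1 + 0 = 20.
  i=2: a_2=3, p_2 = 3*41 + 2 = 125, q_2 = 3*20 + 1 = 61.
q_2 = 61 > 25, so the last convergent with denominator <= 25 is p_1/q_1 = 41/20.
The closest fraction with denominator <= 25 is either p_1/q_1 or the intermediate fraction (k*p_1 + p_0)/(k*q_1 + q_0) with the largest k >= 1 whose denominator stays <= 25; these approach x as k grows, and every other convergent or intermediate fraction in range is farther away.
Largest k: floor((25 - q_0)/q_1) = floor((25 - 1)/20) = 1.
That gives (1*41 + 2)/(1*20 + 1) = 43/21.
Compare the errors: |x - 41/20| = |125*20 - 41*61|/(61*20) = 1/1220, and |x - 43/21| = |125*21 - 43*61|/(61*21) = 2/1281.
Cross-multiplying, 1*1281 = 1281 < 2440 = 2*1220, so 1/1220 is smaller: the convergent 41/20 is closer to x than 43/21.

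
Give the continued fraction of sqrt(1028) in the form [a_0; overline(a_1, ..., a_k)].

[32; overline(16, 64)]

Write x_i = (sqrt(1028) + m_i)/d_i with (m_0, d_0) = (0, 1). a_0 = floor(sqrt(1028)) = 32, since 32^2 = 1024 <= 1028 < 1089 = 33^2.
Iterate m_{i+1} = d_i*a_i - m_i, d_{i+1} = (1028 - m_{i+1}^2)/d_i, a_{i+1} = floor((a_0 + m_{i+1})/d_{i+1}):
  m_1 = 1*32 - 0 = 32, d_1 = (1028 - 32^2)/1 = 4/1 = 4, a_1 = floor((32 + 32)/4) = 16.
  m_2 = 4*16 - 32 = 32, d_2 = (1028 - 32^2)/4 = 4/4 = 1, a_2 = floor((32 + 32)/1) = 64.
  m_3 = 1*64 - 32 = 32, d_3 = (1028 - 32^2)/1 = 4/1 = 4: (m_3, d_3) = (m_1, d_1) = (32, 4), so from here the quotients repeat a_1, a_2; the period length is 2.
Hence the expansion of sqrt(1028) is a_0 = 32 followed by the repeating block 16, 64 (period 2).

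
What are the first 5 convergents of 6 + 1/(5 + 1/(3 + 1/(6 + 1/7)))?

6/1, 31/5, 99/16, 625/101, 4474/723

Using the convergent recurrence p_i = a_i*p_{i-1} + p_{i-2}, q_i = a_i*q_{i-1} + q_{i-2} with p_{-2}=0, p_{-1}=1, q_{-2}=1, q_{-1}=0:
  i=0: a_0=6, p_0 = 6*1 + 0 = 6, q_0 = 6*0 + 1 = 1.
  i=1: a_1=5, p_1 = 5*6 + 1 = 31, q_1 = 5*1 + 0 = 5.
  i=2: a_2=3, p_2 = 3*31 + 6 = 99, q_2 = 3*5 + 1 = 16.
  i=3: a_3=6, p_3 = 6*99 + 31 = 625, q_3 = 6*16 + 5 = 101.
  i=4: a_4=7, p_4 = 7*625 + 99 = 4474, q_4 = 7*101 + 16 = 723.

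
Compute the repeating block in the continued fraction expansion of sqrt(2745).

[52; (2, 1, 1, 4, 1, 10, 1, 4, 1, 1, 2, 104)]

Write x_i = (sqrt(2745) + m_i)/d_i with (m_0, d_0) = (0, 1). a_0 = floor(sqrt(2745)) = 52, since 52^2 = 2704 <= 2745 < 2809 = 53^2.
Iterate m_{i+1} = d_i*a_i - m_i, d_{i+1} = (2745 - m_{i+1}^2)/d_i, a_{i+1} = floor((a_0 + m_{i+1})/d_{i+1}):
  m_1 = 1*52 - 0 = 52, d_1 = (2745 - 52^2)/1 = 41/1 = 41, a_1 = floor((52 + 52)/41) = 2.
  m_2 = 41*2 - 52 = 30, d_2 = (2745 - 30^2)/41 = 1845/41 = 45, a_2 = floor((52 + 30)/45) = 1.
  m_3 = 45*1 - 30 = 15, d_3 = (2745 - 15^2)/45 = 2520/45 = 56, a_3 = floor((52 + 15)/56) = 1.
  m_4 = 56*1 - 15 = 41, d_4 = (2745 - 41^2)/56 = 1064/56 = 19, a_4 = floor((52 + 41)/19) = 4.
  m_5 = 19*4 - 41 = 35, d_5 = (2745 - 35^2)/19 = 1520/19 = 80, a_5 = floor((52 + 35)/80) = 1.
  m_6 = 80*1 - 35 = 45, d_6 = (2745 - 45^2)/80 = 720/80 = 9, a_6 = floor((52 + 45)/9) = 10.
  m_7 = 9*10 - 45 = 45, d_7 = (2745 - 45^2)/9 = 720/9 = 80, a_7 = floor((52 + 45)/80) = 1.
  m_8 = 80*1 - 45 = 35, d_8 = (2745 - 35^2)/80 = 1520/80 = 19, a_8 = floor((52 + 35)/19) = 4.
  m_9 = 19*4 - 35 = 41, d_9 = (2745 - 41^2)/19 = 1064/19 = 56, a_9 = floor((52 + 41)/56) = 1.
  m_10 = 56*1 - 41 = 15, d_10 = (2745 - 15^2)/56 = 2520/56 = 45, a_10 = floor((52 + 15)/45) = 1.
  m_11 = 45*1 - 15 = 30, d_11 = (2745 - 30^2)/45 = 1845/45 = 41, a_11 = floor((52 + 30)/41) = 2.
  m_12 = 41*2 - 30 = 52, d_12 = (2745 - 52^2)/41 = 41/41 = 1, a_12 = floor((52 + 52)/1) = 104.
  m_13 = 1*104 - 52 = 52, d_13 = (2745 - 52^2)/1 = 41/1 = 41: (m_13, d_13) = (m_1, d_1) = (52, 41), so from here the quotients repeat a_1, ..., a_12; the period length is 12.
Hence the expansion of sqrt(2745) is a_0 = 52 followed by the repeating block 2, 1, 1, 4, 1, 10, 1, 4, 1, 1, 2, 104 (period 12).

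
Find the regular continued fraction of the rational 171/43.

Run the Euclidean algorithm on 171 and 43; the successive quotients are the partial quotients a_0, a_1, ... (each step inverts the fractional part left over by the previous one):
  171 = 3*43 + 42, so a_0 = 3.
  43 = 1*42 + 1, so a_1 = 1.
  42 = 42*1 + 0, so a_2 = 42.
The remainder reaches 0 after 3 divisions, so the expansion has 3 partial quotients, read off in order.

[3; 1, 42]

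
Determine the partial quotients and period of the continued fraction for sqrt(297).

Write x_i = (sqrt(297) + m_i)/d_i with (m_0, d_0) = (0, 1). a_0 = floor(sqrt(297)) = 17, since 17^2 = 289 <= 297 < 324 = 18^2.
Iterate m_{i+1} = d_i*a_i - m_i, d_{i+1} = (297 - m_{i+1}^2)/d_i, a_{i+1} = floor((a_0 + m_{i+1})/d_{i+1}):
  m_1 = 1*17 - 0 = 17, d_1 = (297 - 17^2)/1 = 8/1 = 8, a_1 = floor((17 + 17)/8) = 4.
  m_2 = 8*4 - 17 = 15, d_2 = (297 - 15^2)/8 = 72/8 = 9, a_2 = floor((17 + 15)/9) = 3.
  m_3 = 9*3 - 15 = 12, d_3 = (297 - 12^2)/9 = 153/9 = 17, a_3 = floor((17 + 12)/17) = 1.
  m_4 = 17*1 - 12 = 5, d_4 = (297 - 5^2)/17 = 272/17 = 16, a_4 = floor((17 + 5)/16) = 1.
  m_5 = 16*1 - 5 = 11, d_5 = (297 - 11^2)/16 = 176/16 = 11, a_5 = floor((17 + 11)/11) = 2.
  m_6 = 11*2 - 11 = 11, d_6 = (297 - 11^2)/11 = 176/11 = 16, a_6 = floor((17 + 11)/16) = 1.
  m_7 = 16*1 - 11 = 5, d_7 = (297 - 5^2)/16 = 272/16 = 17, a_7 = floor((17 + 5)/17) = 1.
  m_8 = 17*1 - 5 = 12, d_8 = (297 - 12^2)/17 = 153/17 = 9, a_8 = floor((17 + 12)/9) = 3.
  m_9 = 9*3 - 12 = 15, d_9 = (297 - 15^2)/9 = 72/9 = 8, a_9 = floor((17 + 15)/8) = 4.
  m_10 = 8*4 - 15 = 17, d_10 = (297 - 17^2)/8 = 8/8 = 1, a_10 = floor((17 + 17)/1) = 34.
  m_11 = 1*34 - 17 = 17, d_11 = (297 - 17^2)/1 = 8/1 = 8: (m_11, d_11) = (m_1, d_1) = (17, 8), so from here the quotients repeat a_1, ..., a_10; the period length is 10.
Hence the expansion of sqrt(297) is a_0 = 17 followed by the repeating block 4, 3, 1, 1, 2, 1, 1, 3, 4, 34 (period 10).

[17; (4, 3, 1, 1, 2, 1, 1, 3, 4, 34)]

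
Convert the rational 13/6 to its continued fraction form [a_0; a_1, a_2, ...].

Run the Euclidean algorithm on 13 and 6; the successive quotients are the partial quotients a_0, a_1, ... (each step inverts the fractional part left over by the previous one):
  13 = 2*6 + 1, so a_0 = 2.
  6 = 6*1 + 0, so a_1 = 6.
The remainder reaches 0 after 2 divisions, so the expansion has 2 partial quotients, read off in order.

[2; 6]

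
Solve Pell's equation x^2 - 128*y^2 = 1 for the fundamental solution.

First expand sqrt(128) as a continued fraction. With x_i = (sqrt(128) + m_i)/d_i and (m_0, d_0) = (0, 1): a_0 = floor(sqrt(128)) = 11, since 11^2 = 121 <= 128 < 144 = 12^2.
Iterate m_{i+1} = d_i*a_i - m_i, d_{i+1} = (128 - m_{i+1}^2)/d_i, a_{i+1} = floor((a_0 + m_{i+1})/d_{i+1}):
  m_1 = 1*11 - 0 = 11, d_1 = (128 - 11^2)/1 = 7/1 = 7, a_1 = floor((11 + 11)/7) = 3.
  m_2 = 7*3 - 11 = 10, d_2 = (128 - 10^2)/7 = 28/7 = 4, a_2 = floor((11 + 10)/4) = 5.
  m_3 = 4*5 - 10 = 10, d_3 = (128 - 10^2)/4 = 28/4 = 7, a_3 = floor((11 + 10)/7) = 3.
  m_4 = 7*3 - 10 = 11, d_4 = (128 - 11^2)/7 = 7/7 = 1, a_4 = floor((11 + 11)/1) = 22.
  m_5 = 1*22 - 11 = 11, d_5 = (128 - 11^2)/1 = 7/1 = 7: (m_5, d_5) = (m_1, d_1) = (11, 7), so from here the quotients repeat a_1, ..., a_4; the period length is 4.
So sqrt(128) = [11; (3, 5, 3, 22)] with period length k = 4.
k is even, so the fundamental solution of x^2 - 128y^2 = 1 is (p_{k-1}, q_{k-1}) = (p_3, q_3); compute convergents through index 3.
Convergents (p_i = a_i*p_{i-1} + p_{i-2}, q_i = a_i*q_{i-1} + q_{i-2} with p_{-2}=0, p_{-1}=1, q_{-2}=1, q_{-1}=0):
  i=0: a_0=11, p_0 = 11*1 + 0 = 11, q_0 = 11*0 + 1 = 1.
  i=1: a_1=3, p_1 = 3*11 + 1 = 34, q_1 = 3*1 + 0 = 3.
  i=2: a_2=5, p_2 = 5*34 + 11 = 181, q_2 = 5*3 + 1 = 16.
  i=3: a_3=3, p_3 = 3*181 + 34 = 577, q_3 = 3*16 + 3 = 51.
Check: 577^2 - 128*51^2 = 332929 - 332928 = 1, so (x, y) = (577, 51) solves the equation, and by the theorem it is the least positive solution.

(x, y) = (577, 51)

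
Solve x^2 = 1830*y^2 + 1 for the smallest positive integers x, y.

(x, y) = (59291, 1386)

First expand sqrt(1830) as a continued fraction. With x_i = (sqrt(1830) + m_i)/d_i and (m_0, d_0) = (0, 1): a_0 = floor(sqrt(1830)) = 42, since 42^2 = 1764 <= 1830 < 1849 = 43^2.
Iterate m_{i+1} = d_i*a_i - m_i, d_{i+1} = (1830 - m_{i+1}^2)/d_i, a_{i+1} = floor((a_0 + m_{i+1})/d_{i+1}):
  m_1 = 1*42 - 0 = 42, d_1 = (1830 - 42^2)/1 = 66/1 = 66, a_1 = floor((42 + 42)/66) = 1.
  m_2 = 66*1 - 42 = 24, d_2 = (1830 - 24^2)/66 = 1254/66 = 19, a_2 = floor((42 + 24)/19) = 3.
  m_3 = 19*3 - 24 = 33, d_3 = (1830 - 33^2)/19 = 741/19 = 39, a_3 = floor((42 + 33)/39) = 1.
  m_4 = 39*1 - 33 = 6, d_4 = (1830 - 6^2)/39 = 1794/39 = 46, a_4 = floor((42 + 6)/46) = 1.
  m_5 = 46*1 - 6 = 40, d_5 = (1830 - 40^2)/46 = 230/46 = 5, a_5 = floor((42 + 40)/5) = 16.
  m_6 = 5*16 - 40 = 40, d_6 = (1830 - 40^2)/5 = 230/5 = 46, a_6 = floor((42 + 40)/46) = 1.
  m_7 = 46*1 - 40 = 6, d_7 = (1830 - 6^2)/46 = 1794/46 = 39, a_7 = floor((42 + 6)/39) = 1.
  m_8 = 39*1 - 6 = 33, d_8 = (1830 - 33^2)/39 = 741/39 = 19, a_8 = floor((42 + 33)/19) = 3.
  m_9 = 19*3 - 33 = 24, d_9 = (1830 - 24^2)/19 = 1254/19 = 66, a_9 = floor((42 + 24)/66) = 1.
  m_10 = 66*1 - 24 = 42, d_10 = (1830 - 42^2)/66 = 66/66 = 1, a_10 = floor((42 + 42)/1) = 84.
  m_11 = 1*84 - 42 = 42, d_11 = (1830 - 42^2)/1 = 66/1 = 66: (m_11, d_11) = (m_1, d_1) = (42, 66), so from here the quotients repeat a_1, ..., a_10; the period length is 10.
So sqrt(1830) = [42; (1, 3, 1, 1, 16, 1, 1, 3, 1, 84)] with period length k = 10.
k is even, so the fundamental solution of x^2 - 1830y^2 = 1 is (p_{k-1}, q_{k-1}) = (p_9, q_9); compute convergents through index 9.
Convergents (p_i = a_i*p_{i-1} + p_{i-2}, q_i = a_i*q_{i-1} + q_{i-2} with p_{-2}=0, p_{-1}=1, q_{-2}=1, q_{-1}=0):
  i=0: a_0=42, p_0 = 42*1 + 0 = 42, q_0 = 42*0 + 1 = 1.
  i=1: a_1=1, p_1 = 1*42 + 1 = 43, q_1 = 1*1 + 0 = 1.
  i=2: a_2=3, p_2 = 3*43 + 42 = 171, q_2 = 3*1 + 1 = 4.
  i=3: a_3=1, p_3 = 1*171 + 43 = 214, q_3 = 1*4 + 1 = 5.
  i=4: a_4=1, p_4 = 1*214 + 171 = 385, q_4 = 1*5 + 4 = 9.
  i=5: a_5=16, p_5 = 16*385 + 214 = 6374, q_5 = 16*9 + 5 = 149.
  i=6: a_6=1, p_6 = 1*6374 + 385 = 6759, q_6 = 1*149 + 9 = 158.
  i=7: a_7=1, p_7 = 1*6759 + 6374 = 13133, q_7 = 1*158 + 149 = 307.
  i=8: a_8=3, p_8 = 3*13133 + 6759 = 46158, q_8 = 3*307 + 158 = 1079.
  i=9: a_9=1, p_9 = 1*46158 + 13133 = 59291, q_9 = 1*1079 + 307 = 1386.
Check: 59291^2 - 1830*1386^2 = 3515422681 - 3515422680 = 1, so (x, y) = (59291, 1386) solves the equation, and by the theorem it is the least positive solution.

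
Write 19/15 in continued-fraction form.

Run the Euclidean algorithm on 19 and 15; the successive quotients are the partial quotients a_0, a_1, ... (each step inverts the fractional part left over by the previous one):
  19 = 1*15 + 4, so a_0 = 1.
  15 = 3*4 + 3, so a_1 = 3.
  4 = 1*3 + 1, so a_2 = 1.
  3 = 3*1 + 0, so a_3 = 3.
The remainder reaches 0 after 4 divisions, so the expansion has 4 partial quotients, read off in order.

[1; 3, 1, 3]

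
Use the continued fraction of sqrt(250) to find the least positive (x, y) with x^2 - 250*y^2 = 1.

(x, y) = (39480499, 2496966)

First expand sqrt(250) as a continued fraction. With x_i = (sqrt(250) + m_i)/d_i and (m_0, d_0) = (0, 1): a_0 = floor(sqrt(250)) = 15, since 15^2 = 225 <= 250 < 256 = 16^2.
Iterate m_{i+1} = d_i*a_i - m_i, d_{i+1} = (250 - m_{i+1}^2)/d_i, a_{i+1} = floor((a_0 + m_{i+1})/d_{i+1}):
  m_1 = 1*15 - 0 = 15, d_1 = (250 - 15^2)/1 = 25/1 = 25, a_1 = floor((15 + 15)/25) = 1.
  m_2 = 25*1 - 15 = 10, d_2 = (250 - 10^2)/25 = 150/25 = 6, a_2 = floor((15 + 10)/6) = 4.
  m_3 = 6*4 - 10 = 14, d_3 = (250 - 14^2)/6 = 54/6 = 9, a_3 = floor((15 + 14)/9) = 3.
  m_4 = 9*3 - 14 = 13, d_4 = (250 - 13^2)/9 = 81/9 = 9, a_4 = floor((15 + 13)/9) = 3.
  m_5 = 9*3 - 13 = 14, d_5 = (250 - 14^2)/9 = 54/9 = 6, a_5 = floor((15 + 14)/6) = 4.
  m_6 = 6*4 - 14 = 10, d_6 = (250 - 10^2)/6 = 150/6 = 25, a_6 = floor((15 + 10)/25) = 1.
  m_7 = 25*1 - 10 = 15, d_7 = (250 - 15^2)/25 = 25/25 = 1, a_7 = floor((15 + 15)/1) = 30.
  m_8 = 1*30 - 15 = 15, d_8 = (250 - 15^2)/1 = 25/1 = 25: (m_8, d_8) = (m_1, d_1) = (15, 25), so from here the quotients repeat a_1, ..., a_7; the period length is 7.
So sqrt(250) = [15; (1, 4, 3, 3, 4, 1, 30)] with period length k = 7.
k is odd, so (p_{k-1}, q_{k-1}) only solves x^2 - 250y^2 = -1 and the fundamental solution of x^2 - 250y^2 = 1 is (p_{2k-1}, q_{2k-1}) = (p_13, q_13); compute convergents through index 13, running through the period twice.
Convergents (p_i = a_i*p_{i-1} + p_{i-2}, q_i = a_i*q_{i-1} + q_{i-2} with p_{-2}=0, p_{-1}=1, q_{-2}=1, q_{-1}=0):
  i=0: a_0=15, p_0 = 15*1 + 0 = 15, q_0 = 15*0 + 1 = 1.
  i=1: a_1=1, p_1 = 1*15 + 1 = 16, q_1 = 1*1 + 0 = 1.
  i=2: a_2=4, p_2 = 4*16 + 15 = 79, q_2 = 4*1 + 1 = 5.
  i=3: a_3=3, p_3 = 3*79 + 16 = 253, q_3 = 3*5 + 1 = 16.
  i=4: a_4=3, p_4 = 3*253 + 79 = 838, q_4 = 3*16 + 5 = 53.
  i=5: a_5=4, p_5 = 4*838 + 253 = 3605, q_5 = 4*53 + 16 = 228.
  i=6: a_6=1, p_6 = 1*3605 + 838 = 4443, q_6 = 1*228 + 53 = 281.
  i=7: a_7=30, p_7 = 30*4443 + 3605 = 136895, q_7 = 30*281 + 228 = 8658.
  i=8: a_8=1, p_8 = 1*136895 + 4443 = 141338, q_8 = 1*8658 + 281 = 8939.
  i=9: a_9=4, p_9 = 4*141338 + 136895 = 702247, q_9 = 4*8939 + 8658 = 44414.
  i=10: a_10=3, p_10 = 3*702247 + 141338 = 2248079, q_10 = 3*44414 + 8939 = 142181.
  i=11: a_11=3, p_11 = 3*2248079 + 702247 = 7446484, q_11 = 3*142181 + 44414 = 470957.
  i=12: a_12=4, p_12 = 4*7446484 + 2248079 = 32034015, q_12 = 4*470957 + 142181 = 2026009.
  i=13: a_13=1, p_13 = 1*32034015 + 7446484 = 39480499, q_13 = 1*2026009 + 470957 = 2496966.
Indeed p_6^2 - 250*q_6^2 = 19740249 - 19740250 = -1, not +1.
Check: 39480499^2 - 250*2496966^2 = 1558709801289001 - 1558709801289000 = 1, so (x, y) = (39480499, 2496966) solves the equation, and by the theorem it is the least positive solution.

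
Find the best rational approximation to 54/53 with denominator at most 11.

Expand x = 54/53 as a continued fraction with the Euclidean algorithm:
  54 = 1*53 + 1, so a_0 = 1.
  53 = 53*1 + 0, so a_1 = 53.
so x = [1; 53].
Convergents (p_i = a_i*p_{i-1} + p_{i-2}, q_i = a_i*q_{i-1} + q_{i-2} with p_{-2}=0, p_{-1}=1, q_{-2}=1, q_{-1}=0), until the denominator exceeds 11:
  i=0: a_0=1, p_0 = 1*1 + 0 = 1, q_0 = 1*0 + 1 = 1.
  i=1: a_1=53, p_1 = 53*1 + 1 = 54, q_1 = 53*1 + 0 = 53.
q_1 = 53 > 11, so the last convergent with denominator <= 11 is p_0/q_0 = 1/1.
The closest fraction with denominator <= 11 is either p_0/q_0 or the intermediate fraction (k*p_0 + p_{-1})/(k*q_0 + q_{-1}) with the largest k >= 1 whose denominator stays <= 11; these approach x as k grows, and every other convergent or intermediate fraction in range is farther away.
Largest k: floor((11 - q_{-1})/q_0) = floor((11 - 0)/1) = 11 (using the seeds p_{-1} = 1, q_{-1} = 0).
That gives (11*1 + 1)/(11*1 + 0) = 12/11.
Compare the errors: |x - 1/1| = |54*1 - 1*53|/(53*1) = 1/53, and |x - 12/11| = |54*11 - 12*53|/(53*11) = 42/583.
Cross-multiplying, 1*583 = 583 < 2226 = 42*53, so 1/53 is smaller: the convergent 1/1 is closer to x than 12/11.

1/1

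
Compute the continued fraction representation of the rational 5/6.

Run the Euclidean algorithm on 5 and 6; the successive quotients are the partial quotients a_0, a_1, ... (each step inverts the fractional part left over by the previous one):
  5 = 0*6 + 5, so a_0 = 0.
  6 = 1*5 + 1, so a_1 = 1.
  5 = 5*1 + 0, so a_2 = 5.
The remainder reaches 0 after 3 divisions, so the expansion has 3 partial quotients, read off in order.

[0; 1, 5]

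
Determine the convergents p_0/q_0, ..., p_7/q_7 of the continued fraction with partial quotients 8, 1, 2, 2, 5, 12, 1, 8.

8/1, 9/1, 26/3, 61/7, 331/38, 4033/463, 4364/501, 38945/4471

Using the convergent recurrence p_i = a_i*p_{i-1} + p_{i-2}, q_i = a_i*q_{i-1} + q_{i-2} with p_{-2}=0, p_{-1}=1, q_{-2}=1, q_{-1}=0:
  i=0: a_0=8, p_0 = 8*1 + 0 = 8, q_0 = 8*0 + 1 = 1.
  i=1: a_1=1, p_1 = 1*8 + 1 = 9, q_1 = 1*1 + 0 = 1.
  i=2: a_2=2, p_2 = 2*9 + 8 = 26, q_2 = 2*1 + 1 = 3.
  i=3: a_3=2, p_3 = 2*26 + 9 = 61, q_3 = 2*3 + 1 = 7.
  i=4: a_4=5, p_4 = 5*61 + 26 = 331, q_4 = 5*7 + 3 = 38.
  i=5: a_5=12, p_5 = 12*331 + 61 = 4033, q_5 = 12*38 + 7 = 463.
  i=6: a_6=1, p_6 = 1*4033 + 331 = 4364, q_6 = 1*463 + 38 = 501.
  i=7: a_7=8, p_7 = 8*4364 + 4033 = 38945, q_7 = 8*501 + 463 = 4471.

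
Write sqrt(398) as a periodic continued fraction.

Write x_i = (sqrt(398) + m_i)/d_i with (m_0, d_0) = (0, 1). a_0 = floor(sqrt(398)) = 19, since 19^2 = 361 <= 398 < 400 = 20^2.
Iterate m_{i+1} = d_i*a_i - m_i, d_{i+1} = (398 - m_{i+1}^2)/d_i, a_{i+1} = floor((a_0 + m_{i+1})/d_{i+1}):
  m_1 = 1*19 - 0 = 19, d_1 = (398 - 19^2)/1 = 37/1 = 37, a_1 = floor((19 + 19)/37) = 1.
  m_2 = 37*1 - 19 = 18, d_2 = (398 - 18^2)/37 = 74/37 = 2, a_2 = floor((19 + 18)/2) = 18.
  m_3 = 2*18 - 18 = 18, d_3 = (398 - 18^2)/2 = 74/2 = 37, a_3 = floor((19 + 18)/37) = 1.
  m_4 = 37*1 - 18 = 19, d_4 = (398 - 19^2)/37 = 37/37 = 1, a_4 = floor((19 + 19)/1) = 38.
  m_5 = 1*38 - 19 = 19, d_5 = (398 - 19^2)/1 = 37/1 = 37: (m_5, d_5) = (m_1, d_1) = (19, 37), so from here the quotients repeat a_1, ..., a_4; the period length is 4.
Hence the expansion of sqrt(398) is a_0 = 19 followed by the repeating block 1, 18, 1, 38 (period 4).

[19; (1, 18, 1, 38)]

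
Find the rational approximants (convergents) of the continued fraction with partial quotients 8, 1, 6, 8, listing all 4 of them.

8/1, 9/1, 62/7, 505/57

Using the convergent recurrence p_i = a_i*p_{i-1} + p_{i-2}, q_i = a_i*q_{i-1} + q_{i-2} with p_{-2}=0, p_{-1}=1, q_{-2}=1, q_{-1}=0:
  i=0: a_0=8, p_0 = 8*1 + 0 = 8, q_0 = 8*0 + 1 = 1.
  i=1: a_1=1, p_1 = 1*8 + 1 = 9, q_1 = 1*1 + 0 = 1.
  i=2: a_2=6, p_2 = 6*9 + 8 = 62, q_2 = 6*1 + 1 = 7.
  i=3: a_3=8, p_3 = 8*62 + 9 = 505, q_3 = 8*7 + 1 = 57.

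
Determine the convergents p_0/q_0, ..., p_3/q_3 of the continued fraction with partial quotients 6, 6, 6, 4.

Using the convergent recurrence p_i = a_i*p_{i-1} + p_{i-2}, q_i = a_i*q_{i-1} + q_{i-2} with p_{-2}=0, p_{-1}=1, q_{-2}=1, q_{-1}=0:
  i=0: a_0=6, p_0 = 6*1 + 0 = 6, q_0 = 6*0 + 1 = 1.
  i=1: a_1=6, p_1 = 6*6 + 1 = 37, q_1 = 6*1 + 0 = 6.
  i=2: a_2=6, p_2 = 6*37 + 6 = 228, q_2 = 6*6 + 1 = 37.
  i=3: a_3=4, p_3 = 4*228 + 37 = 949, q_3 = 4*37 + 6 = 154.

6/1, 37/6, 228/37, 949/154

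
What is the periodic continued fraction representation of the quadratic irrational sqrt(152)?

[12; (3, 24)]

Write x_i = (sqrt(152) + m_i)/d_i with (m_0, d_0) = (0, 1). a_0 = floor(sqrt(152)) = 12, since 12^2 = 144 <= 152 < 169 = 13^2.
Iterate m_{i+1} = d_i*a_i - m_i, d_{i+1} = (152 - m_{i+1}^2)/d_i, a_{i+1} = floor((a_0 + m_{i+1})/d_{i+1}):
  m_1 = 1*12 - 0 = 12, d_1 = (152 - 12^2)/1 = 8/1 = 8, a_1 = floor((12 + 12)/8) = 3.
  m_2 = 8*3 - 12 = 12, d_2 = (152 - 12^2)/8 = 8/8 = 1, a_2 = floor((12 + 12)/1) = 24.
  m_3 = 1*24 - 12 = 12, d_3 = (152 - 12^2)/1 = 8/1 = 8: (m_3, d_3) = (m_1, d_1) = (12, 8), so from here the quotients repeat a_1, a_2; the period length is 2.
Hence the expansion of sqrt(152) is a_0 = 12 followed by the repeating block 3, 24 (period 2).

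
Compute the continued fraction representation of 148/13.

Run the Euclidean algorithm on 148 and 13; the successive quotients are the partial quotients a_0, a_1, ... (each step inverts the fractional part left over by the previous one):
  148 = 11*13 + 5, so a_0 = 11.
  13 = 2*5 + 3, so a_1 = 2.
  5 = 1*3 + 2, so a_2 = 1.
  3 = 1*2 + 1, so a_3 = 1.
  2 = 2*1 + 0, so a_4 = 2.
The remainder reaches 0 after 5 divisions, so the expansion has 5 partial quotients, read off in order.

[11; 2, 1, 1, 2]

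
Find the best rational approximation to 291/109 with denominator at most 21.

Expand x = 291/109 as a continued fraction with the Euclidean algorithm:
  291 = 2*109 + 73, so a_0 = 2.
  109 = 1*73 + 36, so a_1 = 1.
  73 = 2*36 + 1, so a_2 = 2.
  36 = 36*1 + 0, so a_3 = 36.
so x = [2; 1, 2, 36].
Convergents (p_i = a_i*p_{i-1} + p_{i-2}, q_i = a_i*q_{i-1} + q_{i-2} with p_{-2}=0, p_{-1}=1, q_{-2}=1, q_{-1}=0), until the denominator exceeds 21:
  i=0: a_0=2, p_0 = 2*1 + 0 = 2, q_0 = 2*0 + 1 = 1.
  i=1: a_1=1, p_1 = 1*2 + 1 = 3, q_1 = 1*1 + 0 = 1.
  i=2: a_2=2, p_2 = 2*3 + 2 = 8, q_2 = 2*1 + 1 = 3.
  i=3: a_3=36, p_3 = 36*8 + 3 = 291, q_3 = 36*3 + 1 = 109.
q_3 = 109 > 21, so the last convergent with denominator <= 21 is p_2/q_2 = 8/3.
The closest fraction with denominator <= 21 is either p_2/q_2 or the intermediate fraction (k*p_2 + p_1)/(k*q_2 + q_1) with the largest k >= 1 whose denominator stays <= 21; these approach x as k grows, and every other convergent or intermediate fraction in range is farther away.
Largest k: floor((21 - q_1)/q_2) = floor((21 - 1)/3) = 6.
That gives (6*8 + 3)/(6*3 + 1) = 51/19.
Compare the errors: |x - 8/3| = |291*3 - 8*109|/(109*3) = 1/327, and |x - 51/19| = |291*19 - 51*109|/(109*19) = 30/2071.
Cross-multiplying, 1*2071 = 2071 < 9810 = 30*327, so 1/327 is smaller: the convergent 8/3 is closer to x than 51/19.

8/3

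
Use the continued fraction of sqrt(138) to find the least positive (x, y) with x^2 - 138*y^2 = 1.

(x, y) = (47, 4)

First expand sqrt(138) as a continued fraction. With x_i = (sqrt(138) + m_i)/d_i and (m_0, d_0) = (0, 1): a_0 = floor(sqrt(138)) = 11, since 11^2 = 121 <= 138 < 144 = 12^2.
Iterate m_{i+1} = d_i*a_i - m_i, d_{i+1} = (138 - m_{i+1}^2)/d_i, a_{i+1} = floor((a_0 + m_{i+1})/d_{i+1}):
  m_1 = 1*11 - 0 = 11, d_1 = (138 - 11^2)/1 = 17/1 = 17, a_1 = floor((11 + 11)/17) = 1.
  m_2 = 17*1 - 11 = 6, d_2 = (138 - 6^2)/17 = 102/17 = 6, a_2 = floor((11 + 6)/6) = 2.
  m_3 = 6*2 - 6 = 6, d_3 = (138 - 6^2)/6 = 102/6 = 17, a_3 = floor((11 + 6)/17) = 1.
  m_4 = 17*1 - 6 = 11, d_4 = (138 - 11^2)/17 = 17/17 = 1, a_4 = floor((11 + 11)/1) = 22.
  m_5 = 1*22 - 11 = 11, d_5 = (138 - 11^2)/1 = 17/1 = 17: (m_5, d_5) = (m_1, d_1) = (11, 17), so from here the quotients repeat a_1, ..., a_4; the period length is 4.
So sqrt(138) = [11; (1, 2, 1, 22)] with period length k = 4.
k is even, so the fundamental solution of x^2 - 138y^2 = 1 is (p_{k-1}, q_{k-1}) = (p_3, q_3); compute convergents through index 3.
Convergents (p_i = a_i*p_{i-1} + p_{i-2}, q_i = a_i*q_{i-1} + q_{i-2} with p_{-2}=0, p_{-1}=1, q_{-2}=1, q_{-1}=0):
  i=0: a_0=11, p_0 = 11*1 + 0 = 11, q_0 = 11*0 + 1 = 1.
  i=1: a_1=1, p_1 = 1*11 + 1 = 12, q_1 = 1*1 + 0 = 1.
  i=2: a_2=2, p_2 = 2*12 + 11 = 35, q_2 = 2*1 + 1 = 3.
  i=3: a_3=1, p_3 = 1*35 + 12 = 47, q_3 = 1*3 + 1 = 4.
Check: 47^2 - 138*4^2 = 2209 - 2208 = 1, so (x, y) = (47, 4) solves the equation, and by the theorem it is the least positive solution.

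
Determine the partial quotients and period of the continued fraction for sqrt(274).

[16; (1, 1, 4, 4, 1, 1, 32)]

Write x_i = (sqrt(274) + m_i)/d_i with (m_0, d_0) = (0, 1). a_0 = floor(sqrt(274)) = 16, since 16^2 = 256 <= 274 < 289 = 17^2.
Iterate m_{i+1} = d_i*a_i - m_i, d_{i+1} = (274 - m_{i+1}^2)/d_i, a_{i+1} = floor((a_0 + m_{i+1})/d_{i+1}):
  m_1 = 1*16 - 0 = 16, d_1 = (274 - 16^2)/1 = 18/1 = 18, a_1 = floor((16 + 16)/18) = 1.
  m_2 = 18*1 - 16 = 2, d_2 = (274 - 2^2)/18 = 270/18 = 15, a_2 = floor((16 + 2)/15) = 1.
  m_3 = 15*1 - 2 = 13, d_3 = (274 - 13^2)/15 = 105/15 = 7, a_3 = floor((16 + 13)/7) = 4.
  m_4 = 7*4 - 13 = 15, d_4 = (274 - 15^2)/7 = 49/7 = 7, a_4 = floor((16 + 15)/7) = 4.
  m_5 = 7*4 - 15 = 13, d_5 = (274 - 13^2)/7 = 105/7 = 15, a_5 = floor((16 + 13)/15) = 1.
  m_6 = 15*1 - 13 = 2, d_6 = (274 - 2^2)/15 = 270/15 = 18, a_6 = floor((16 + 2)/18) = 1.
  m_7 = 18*1 - 2 = 16, d_7 = (274 - 16^2)/18 = 18/18 = 1, a_7 = floor((16 + 16)/1) = 32.
  m_8 = 1*32 - 16 = 16, d_8 = (274 - 16^2)/1 = 18/1 = 18: (m_8, d_8) = (m_1, d_1) = (16, 18), so from here the quotients repeat a_1, ..., a_7; the period length is 7.
Hence the expansion of sqrt(274) is a_0 = 16 followed by the repeating block 1, 1, 4, 4, 1, 1, 32 (period 7).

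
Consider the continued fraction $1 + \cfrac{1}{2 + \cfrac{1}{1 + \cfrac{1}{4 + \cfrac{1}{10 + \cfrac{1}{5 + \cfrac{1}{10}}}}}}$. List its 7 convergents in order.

Using the convergent recurrence p_i = a_i*p_{i-1} + p_{i-2}, q_i = a_i*q_{i-1} + q_{i-2} with p_{-2}=0, p_{-1}=1, q_{-2}=1, q_{-1}=0:
  i=0: a_0=1, p_0 = 1*1 + 0 = 1, q_0 = 1*0 + 1 = 1.
  i=1: a_1=2, p_1 = 2*1 + 1 = 3, q_1 = 2*1 + 0 = 2.
  i=2: a_2=1, p_2 = 1*3 + 1 = 4, q_2 = 1*2 + 1 = 3.
  i=3: a_3=4, p_3 = 4*4 + 3 = 19, q_3 = 4*3 + 2 = 14.
  i=4: a_4=10, p_4 = 10*19 + 4 = 194, q_4 = 10*14 + 3 = 143.
  i=5: a_5=5, p_5 = 5*194 + 19 = 989, q_5 = 5*143 + 14 = 729.
  i=6: a_6=10, p_6 = 10*989 + 194 = 10084, q_6 = 10*729 + 143 = 7433.

1/1, 3/2, 4/3, 19/14, 194/143, 989/729, 10084/7433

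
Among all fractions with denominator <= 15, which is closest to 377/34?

Expand x = 377/34 as a continued fraction with the Euclidean algorithm:
  377 = 11*34 + 3, so a_0 = 11.
  34 = 11*3 + 1, so a_1 = 11.
  3 = 3*1 + 0, so a_2 = 3.
so x = [11; 11, 3].
Convergents (p_i = a_i*p_{i-1} + p_{i-2}, q_i = a_i*q_{i-1} + q_{i-2} with p_{-2}=0, p_{-1}=1, q_{-2}=1, q_{-1}=0), until the denominator exceeds 15:
  i=0: a_0=11, p_0 = 11*1 + 0 = 11, q_0 = 11*0 + 1 = 1.
  i=1: a_1=11, p_1 = 11*11 + 1 = 122, q_1 = 11*1 + 0 = 11.
  i=2: a_2=3, p_2 = 3*122 + 11 = 377, q_2 = 3*11 + 1 = 34.
q_2 = 34 > 15, so the last convergent with denominator <= 15 is p_1/q_1 = 122/11.
The closest fraction with denominator <= 15 is either p_1/q_1 or the intermediate fraction (k*p_1 + p_0)/(k*q_1 + q_0) with the largest k >= 1 whose denominator stays <= 15; these approach x as k grows, and every other convergent or intermediate fraction in range is farther away.
Largest k: floor((15 - q_0)/q_1) = floor((15 - 1)/11) = 1.
That gives (1*122 + 11)/(1*11 + 1) = 133/12.
Compare the errors: |x - 122/11| = |377*11 - 122*34|/(34*11) = 1/374, and |x - 133/12| = |377*12 - 133*34|/(34*12) = 2/408.
Cross-multiplying, 1*408 = 408 < 748 = 2*374, so 1/374 is smaller: the convergent 122/11 is closer to x than 133/12.

122/11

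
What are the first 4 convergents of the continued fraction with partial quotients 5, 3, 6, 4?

Using the convergent recurrence p_i = a_i*p_{i-1} + p_{i-2}, q_i = a_i*q_{i-1} + q_{i-2} with p_{-2}=0, p_{-1}=1, q_{-2}=1, q_{-1}=0:
  i=0: a_0=5, p_0 = 5*1 + 0 = 5, q_0 = 5*0 + 1 = 1.
  i=1: a_1=3, p_1 = 3*5 + 1 = 16, q_1 = 3*1 + 0 = 3.
  i=2: a_2=6, p_2 = 6*16 + 5 = 101, q_2 = 6*3 + 1 = 19.
  i=3: a_3=4, p_3 = 4*101 + 16 = 420, q_3 = 4*19 + 3 = 79.

5/1, 16/3, 101/19, 420/79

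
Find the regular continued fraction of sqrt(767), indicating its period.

Write x_i = (sqrt(767) + m_i)/d_i with (m_0, d_0) = (0, 1). a_0 = floor(sqrt(767)) = 27, since 27^2 = 729 <= 767 < 784 = 28^2.
Iterate m_{i+1} = d_i*a_i - m_i, d_{i+1} = (767 - m_{i+1}^2)/d_i, a_{i+1} = floor((a_0 + m_{i+1})/d_{i+1}):
  m_1 = 1*27 - 0 = 27, d_1 = (767 - 27^2)/1 = 38/1 = 38, a_1 = floor((27 + 27)/38) = 1.
  m_2 = 38*1 - 27 = 11, d_2 = (767 - 11^2)/38 = 646/38 = 17, a_2 = floor((27 + 11)/17) = 2.
  m_3 = 17*2 - 11 = 23, d_3 = (767 - 23^2)/17 = 238/17 = 14, a_3 = floor((27 + 23)/14) = 3.
  m_4 = 14*3 - 23 = 19, d_4 = (767 - 19^2)/14 = 406/14 = 29, a_4 = floor((27 + 19)/29) = 1.
  m_5 = 29*1 - 19 = 10, d_5 = (767 - 10^2)/29 = 667/29 = 23, a_5 = floor((27 + 10)/23) = 1.
  m_6 = 23*1 - 10 = 13, d_6 = (767 - 13^2)/23 = 598/23 = 26, a_6 = floor((27 + 13)/26) = 1.
  m_7 = 26*1 - 13 = 13, d_7 = (767 - 13^2)/26 = 598/26 = 23, a_7 = floor((27 + 13)/23) = 1.
  m_8 = 23*1 - 13 = 10, d_8 = (767 - 10^2)/23 = 667/23 = 29, a_8 = floor((27 + 10)/29) = 1.
  m_9 = 29*1 - 10 = 19, d_9 = (767 - 19^2)/29 = 406/29 = 14, a_9 = floor((27 + 19)/14) = 3.
  m_10 = 14*3 - 19 = 23, d_10 = (767 - 23^2)/14 = 238/14 = 17, a_10 = floor((27 + 23)/17) = 2.
  m_11 = 17*2 - 23 = 11, d_11 = (767 - 11^2)/17 = 646/17 = 38, a_11 = floor((27 + 11)/38) = 1.
  m_12 = 38*1 - 11 = 27, d_12 = (767 - 27^2)/38 = 38/38 = 1, a_12 = floor((27 + 27)/1) = 54.
  m_13 = 1*54 - 27 = 27, d_13 = (767 - 27^2)/1 = 38/1 = 38: (m_13, d_13) = (m_1, d_1) = (27, 38), so from here the quotients repeat a_1, ..., a_12; the period length is 12.
Hence the expansion of sqrt(767) is a_0 = 27 followed by the repeating block 1, 2, 3, 1, 1, 1, 1, 1, 3, 2, 1, 54 (period 12).

[27; (1, 2, 3, 1, 1, 1, 1, 1, 3, 2, 1, 54)]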